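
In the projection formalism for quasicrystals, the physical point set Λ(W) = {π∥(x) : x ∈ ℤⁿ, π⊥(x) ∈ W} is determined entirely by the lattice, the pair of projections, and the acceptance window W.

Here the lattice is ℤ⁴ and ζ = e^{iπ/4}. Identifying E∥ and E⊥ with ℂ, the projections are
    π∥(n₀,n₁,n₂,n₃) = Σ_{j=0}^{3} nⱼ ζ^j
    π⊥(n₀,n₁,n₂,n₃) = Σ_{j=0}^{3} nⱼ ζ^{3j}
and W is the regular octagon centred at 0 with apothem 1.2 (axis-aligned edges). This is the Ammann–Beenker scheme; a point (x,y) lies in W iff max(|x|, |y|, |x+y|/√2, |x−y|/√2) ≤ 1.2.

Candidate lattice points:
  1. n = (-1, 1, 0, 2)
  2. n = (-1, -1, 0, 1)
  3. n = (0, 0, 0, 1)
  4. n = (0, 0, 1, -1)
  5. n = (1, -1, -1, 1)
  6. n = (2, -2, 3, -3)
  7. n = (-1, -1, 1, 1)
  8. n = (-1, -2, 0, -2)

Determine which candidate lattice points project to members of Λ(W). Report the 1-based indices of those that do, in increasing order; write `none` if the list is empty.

Internal map: ζ^{3j} for j=0..3 gives (1,0), (−√2/2,√2/2), (0,−1), (√2/2,√2/2).
candidate 1: n = (-1, 1, 0, 2) → π⊥ ≈ (-0.2929, +2.1213); max(|x|,|y|,|x±y|/√2) = 2.1213 > 1.2 ⇒ ∉ W
candidate 2: n = (-1, -1, 0, 1) → π⊥ ≈ (+0.4142, +0.0000); max(|x|,|y|,|x±y|/√2) = 0.4142 ≤ 1.2 ⇒ ∈ W
candidate 3: n = (0, 0, 0, 1) → π⊥ ≈ (+0.7071, +0.7071); max(|x|,|y|,|x±y|/√2) = 1.0000 ≤ 1.2 ⇒ ∈ W
candidate 4: n = (0, 0, 1, -1) → π⊥ ≈ (-0.7071, -1.7071); max(|x|,|y|,|x±y|/√2) = 1.7071 > 1.2 ⇒ ∉ W
candidate 5: n = (1, -1, -1, 1) → π⊥ ≈ (+2.4142, +1.0000); max(|x|,|y|,|x±y|/√2) = 2.4142 > 1.2 ⇒ ∉ W
candidate 6: n = (2, -2, 3, -3) → π⊥ ≈ (+1.2929, -6.5355); max(|x|,|y|,|x±y|/√2) = 6.5355 > 1.2 ⇒ ∉ W
candidate 7: n = (-1, -1, 1, 1) → π⊥ ≈ (+0.4142, -1.0000); max(|x|,|y|,|x±y|/√2) = 1.0000 ≤ 1.2 ⇒ ∈ W
candidate 8: n = (-1, -2, 0, -2) → π⊥ ≈ (-1.0000, -2.8284); max(|x|,|y|,|x±y|/√2) = 2.8284 > 1.2 ⇒ ∉ W

2, 3, 7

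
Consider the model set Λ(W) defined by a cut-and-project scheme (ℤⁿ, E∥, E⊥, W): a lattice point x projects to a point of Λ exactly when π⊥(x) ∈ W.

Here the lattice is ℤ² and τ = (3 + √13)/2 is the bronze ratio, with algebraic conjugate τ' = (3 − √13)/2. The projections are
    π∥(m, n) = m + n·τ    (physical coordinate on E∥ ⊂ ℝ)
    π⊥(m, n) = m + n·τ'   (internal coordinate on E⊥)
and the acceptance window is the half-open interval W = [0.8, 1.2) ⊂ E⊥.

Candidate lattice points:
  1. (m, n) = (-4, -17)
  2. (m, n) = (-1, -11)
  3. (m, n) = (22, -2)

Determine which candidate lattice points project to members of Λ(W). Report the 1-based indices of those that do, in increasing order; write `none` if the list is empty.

Numerically τ ≈ 3.302776 and τ' = −1/τ ≈ -0.302776.
candidate 1: (m,n)=(-4,-17) → π∥ = -4-17·τ ≈ -60.147186, π⊥ = -4-17·τ' ≈ 1.147186 ∈ [0.8, 1.2) ⇒ IN Λ
candidate 2: (m,n)=(-1,-11) → π∥ = -1-11·τ ≈ -37.330532, π⊥ = -1-11·τ' ≈ 2.330532 ∉ [0.8, 1.2) ⇒ out
candidate 3: (m,n)=(22,-2) → π∥ = 22-2·τ ≈ 15.394449, π⊥ = 22-2·τ' ≈ 22.605551 ∉ [0.8, 1.2) ⇒ out

1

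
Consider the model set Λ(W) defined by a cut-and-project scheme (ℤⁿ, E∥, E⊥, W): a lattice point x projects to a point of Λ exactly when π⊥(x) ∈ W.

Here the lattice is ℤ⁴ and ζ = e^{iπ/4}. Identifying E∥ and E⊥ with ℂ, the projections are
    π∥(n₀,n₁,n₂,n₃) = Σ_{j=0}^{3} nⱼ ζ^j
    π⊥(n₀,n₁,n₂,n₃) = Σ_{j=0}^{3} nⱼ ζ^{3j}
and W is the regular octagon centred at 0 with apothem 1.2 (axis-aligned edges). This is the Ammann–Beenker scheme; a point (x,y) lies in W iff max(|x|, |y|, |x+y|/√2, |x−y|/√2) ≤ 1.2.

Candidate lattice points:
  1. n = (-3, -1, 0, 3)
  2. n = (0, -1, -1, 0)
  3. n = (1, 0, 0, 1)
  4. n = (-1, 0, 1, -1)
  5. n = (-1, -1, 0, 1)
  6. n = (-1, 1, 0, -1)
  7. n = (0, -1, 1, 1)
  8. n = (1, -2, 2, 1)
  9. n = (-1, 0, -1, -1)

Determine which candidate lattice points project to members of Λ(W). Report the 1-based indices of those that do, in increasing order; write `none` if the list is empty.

π⊥(n) = n₀ + n₁ζ³ + n₂ζ⁶ + n₃ζ⁹ where ζ = e^{iπ/4}.
candidate 1: n = (-3, -1, 0, 3) → π⊥ ≈ (-0.1716, +1.4142); max(|x|,|y|,|x±y|/√2) = 1.4142 > 1.2 ⇒ ∉ W
candidate 2: n = (0, -1, -1, 0) → π⊥ ≈ (+0.7071, +0.2929); max(|x|,|y|,|x±y|/√2) = 0.7071 ≤ 1.2 ⇒ ∈ W
candidate 3: n = (1, 0, 0, 1) → π⊥ ≈ (+1.7071, +0.7071); max(|x|,|y|,|x±y|/√2) = 1.7071 > 1.2 ⇒ ∉ W
candidate 4: n = (-1, 0, 1, -1) → π⊥ ≈ (-1.7071, -1.7071); max(|x|,|y|,|x±y|/√2) = 2.4142 > 1.2 ⇒ ∉ W
candidate 5: n = (-1, -1, 0, 1) → π⊥ ≈ (+0.4142, +0.0000); max(|x|,|y|,|x±y|/√2) = 0.4142 ≤ 1.2 ⇒ ∈ W
candidate 6: n = (-1, 1, 0, -1) → π⊥ ≈ (-2.4142, +0.0000); max(|x|,|y|,|x±y|/√2) = 2.4142 > 1.2 ⇒ ∉ W
candidate 7: n = (0, -1, 1, 1) → π⊥ ≈ (+1.4142, -1.0000); max(|x|,|y|,|x±y|/√2) = 1.7071 > 1.2 ⇒ ∉ W
candidate 8: n = (1, -2, 2, 1) → π⊥ ≈ (+3.1213, -2.7071); max(|x|,|y|,|x±y|/√2) = 4.1213 > 1.2 ⇒ ∉ W
candidate 9: n = (-1, 0, -1, -1) → π⊥ ≈ (-1.7071, +0.2929); max(|x|,|y|,|x±y|/√2) = 1.7071 > 1.2 ⇒ ∉ W

2, 5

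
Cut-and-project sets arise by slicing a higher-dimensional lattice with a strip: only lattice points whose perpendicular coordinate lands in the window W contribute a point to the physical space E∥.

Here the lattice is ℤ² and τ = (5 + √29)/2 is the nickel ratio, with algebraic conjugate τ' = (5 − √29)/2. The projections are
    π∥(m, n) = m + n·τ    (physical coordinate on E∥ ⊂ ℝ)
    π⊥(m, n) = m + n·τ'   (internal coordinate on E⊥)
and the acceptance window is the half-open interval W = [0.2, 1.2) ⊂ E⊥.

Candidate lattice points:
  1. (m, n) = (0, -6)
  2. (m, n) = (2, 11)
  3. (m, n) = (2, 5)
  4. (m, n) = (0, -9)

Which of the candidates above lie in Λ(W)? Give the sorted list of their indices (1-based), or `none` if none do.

1, 3

Compute τ' = (5−√29)/2 = -0.19258, so π⊥(m,n) = m -0.19258·n.
candidate 1: (m,n)=(0,-6) → π∥ = 0-6·τ ≈ -31.15549, π⊥ = 0-6·τ' ≈ 1.15549 ∈ [0.2, 1.2) ⇒ IN Λ
candidate 2: (m,n)=(2,11) → π∥ = 2+11·τ ≈ 59.11841, π⊥ = 2+11·τ' ≈ -0.11841 ∉ [0.2, 1.2) ⇒ out
candidate 3: (m,n)=(2,5) → π∥ = 2+5·τ ≈ 27.96291, π⊥ = 2+5·τ' ≈ 1.03709 ∈ [0.2, 1.2) ⇒ IN Λ
candidate 4: (m,n)=(0,-9) → π∥ = 0-9·τ ≈ -46.73324, π⊥ = 0-9·τ' ≈ 1.73324 ∉ [0.2, 1.2) ⇒ out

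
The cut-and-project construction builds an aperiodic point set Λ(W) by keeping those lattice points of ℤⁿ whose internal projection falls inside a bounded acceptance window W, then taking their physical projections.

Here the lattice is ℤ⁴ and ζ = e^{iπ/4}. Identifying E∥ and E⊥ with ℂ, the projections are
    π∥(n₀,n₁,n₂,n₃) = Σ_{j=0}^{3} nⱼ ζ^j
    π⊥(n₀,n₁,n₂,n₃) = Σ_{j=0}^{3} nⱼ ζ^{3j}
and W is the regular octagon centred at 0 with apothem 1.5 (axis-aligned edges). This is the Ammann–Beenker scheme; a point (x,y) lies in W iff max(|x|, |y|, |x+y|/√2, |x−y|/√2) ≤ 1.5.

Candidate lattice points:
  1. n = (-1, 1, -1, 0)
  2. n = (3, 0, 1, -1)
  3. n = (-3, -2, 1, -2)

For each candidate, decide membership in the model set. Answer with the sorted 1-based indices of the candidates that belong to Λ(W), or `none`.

none

With ζ = e^{iπ/4} the internal vectors are ζ^0,ζ^3,ζ^6,ζ^9.
candidate 1: n = (-1, 1, -1, 0) → π⊥ ≈ (-1.70711, +1.70711); max(|x|,|y|,|x±y|/√2) = 2.41421 > 1.5 ⇒ ∉ W
candidate 2: n = (3, 0, 1, -1) → π⊥ ≈ (+2.29289, -1.70711); max(|x|,|y|,|x±y|/√2) = 2.82843 > 1.5 ⇒ ∉ W
candidate 3: n = (-3, -2, 1, -2) → π⊥ ≈ (-3.00000, -3.82843); max(|x|,|y|,|x±y|/√2) = 4.82843 > 1.5 ⇒ ∉ W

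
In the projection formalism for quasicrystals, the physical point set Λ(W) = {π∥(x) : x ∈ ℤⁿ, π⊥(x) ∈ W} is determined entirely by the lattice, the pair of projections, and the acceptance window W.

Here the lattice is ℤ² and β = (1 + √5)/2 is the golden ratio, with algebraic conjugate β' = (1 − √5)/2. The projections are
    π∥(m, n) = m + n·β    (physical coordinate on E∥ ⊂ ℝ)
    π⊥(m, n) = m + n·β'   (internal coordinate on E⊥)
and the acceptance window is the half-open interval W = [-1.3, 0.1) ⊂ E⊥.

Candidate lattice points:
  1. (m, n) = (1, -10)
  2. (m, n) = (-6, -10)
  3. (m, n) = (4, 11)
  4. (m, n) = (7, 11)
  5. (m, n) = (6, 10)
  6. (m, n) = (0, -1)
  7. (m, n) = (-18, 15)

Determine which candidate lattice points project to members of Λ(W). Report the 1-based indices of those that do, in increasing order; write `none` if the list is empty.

β' = (1−√5)/2 ≈ -0.61803.
#1 (1,-10): internal coord 1 + (-10)·β' = +7.18034; +7.18034 ∉ [-1.3, 0.1) → out
#2 (-6,-10): internal coord -6 + (-10)·β' = +0.18034; +0.18034 ∉ [-1.3, 0.1) → out
#3 (4,11): internal coord 4 + (11)·β' = -2.79837; -2.79837 ∉ [-1.3, 0.1) → out
#4 (7,11): internal coord 7 + (11)·β' = +0.20163; +0.20163 ∉ [-1.3, 0.1) → out
#5 (6,10): internal coord 6 + (10)·β' = -0.18034; -0.18034 ∈ [-1.3, 0.1) → IN Λ
#6 (0,-1): internal coord 0 + (-1)·β' = +0.61803; +0.61803 ∉ [-1.3, 0.1) → out
#7 (-18,15): internal coord -18 + (15)·β' = -27.27051; -27.27051 ∉ [-1.3, 0.1) → out

5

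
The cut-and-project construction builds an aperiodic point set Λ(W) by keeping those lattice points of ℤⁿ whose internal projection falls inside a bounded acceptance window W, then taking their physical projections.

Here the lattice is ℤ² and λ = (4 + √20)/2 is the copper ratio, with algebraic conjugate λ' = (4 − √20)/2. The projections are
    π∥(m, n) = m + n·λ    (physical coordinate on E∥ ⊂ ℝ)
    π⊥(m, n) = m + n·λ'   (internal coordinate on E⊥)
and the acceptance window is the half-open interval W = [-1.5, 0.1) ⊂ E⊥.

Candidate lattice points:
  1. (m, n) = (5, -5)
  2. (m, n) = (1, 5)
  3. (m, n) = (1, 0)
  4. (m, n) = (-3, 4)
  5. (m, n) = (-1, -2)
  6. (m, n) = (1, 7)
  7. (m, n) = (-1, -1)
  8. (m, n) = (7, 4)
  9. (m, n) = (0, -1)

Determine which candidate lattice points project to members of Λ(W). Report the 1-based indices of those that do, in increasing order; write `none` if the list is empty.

2, 5, 6, 7

Compute λ' = (4−√20)/2 = -0.2361, so π⊥(m,n) = m -0.2361·n.
candidate 1: (m,n)=(5,-5) → π∥ = 5-5·λ ≈ -16.1803, π⊥ = 5-5·λ' ≈ 6.1803 ∉ [-1.5, 0.1) ⇒ out
candidate 2: (m,n)=(1,5) → π∥ = 1+5·λ ≈ 22.1803, π⊥ = 1+5·λ' ≈ -0.1803 ∈ [-1.5, 0.1) ⇒ IN Λ
candidate 3: (m,n)=(1,0) → π∥ = 1+0·λ ≈ 1.0000, π⊥ = 1+0·λ' ≈ 1.0000 ∉ [-1.5, 0.1) ⇒ out
candidate 4: (m,n)=(-3,4) → π∥ = -3+4·λ ≈ 13.9443, π⊥ = -3+4·λ' ≈ -3.9443 ∉ [-1.5, 0.1) ⇒ out
candidate 5: (m,n)=(-1,-2) → π∥ = -1-2·λ ≈ -9.4721, π⊥ = -1-2·λ' ≈ -0.5279 ∈ [-1.5, 0.1) ⇒ IN Λ
candidate 6: (m,n)=(1,7) → π∥ = 1+7·λ ≈ 30.6525, π⊥ = 1+7·λ' ≈ -0.6525 ∈ [-1.5, 0.1) ⇒ IN Λ
candidate 7: (m,n)=(-1,-1) → π∥ = -1-1·λ ≈ -5.2361, π⊥ = -1-1·λ' ≈ -0.7639 ∈ [-1.5, 0.1) ⇒ IN Λ
candidate 8: (m,n)=(7,4) → π∥ = 7+4·λ ≈ 23.9443, π⊥ = 7+4·λ' ≈ 6.0557 ∉ [-1.5, 0.1) ⇒ out
candidate 9: (m,n)=(0,-1) → π∥ = 0-1·λ ≈ -4.2361, π⊥ = 0-1·λ' ≈ 0.2361 ∉ [-1.5, 0.1) ⇒ out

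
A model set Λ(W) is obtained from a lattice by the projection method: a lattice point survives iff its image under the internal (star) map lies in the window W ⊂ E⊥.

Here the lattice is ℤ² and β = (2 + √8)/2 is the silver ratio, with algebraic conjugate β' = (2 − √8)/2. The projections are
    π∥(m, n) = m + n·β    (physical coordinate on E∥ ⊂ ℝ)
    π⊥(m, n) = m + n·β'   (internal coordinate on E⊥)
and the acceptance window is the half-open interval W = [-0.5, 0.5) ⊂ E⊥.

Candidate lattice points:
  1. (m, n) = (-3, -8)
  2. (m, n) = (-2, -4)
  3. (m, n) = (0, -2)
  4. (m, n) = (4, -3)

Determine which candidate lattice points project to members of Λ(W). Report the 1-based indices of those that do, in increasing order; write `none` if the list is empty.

β' = (2−√8)/2 ≈ -0.41421.
candidate 1: (m,n)=(-3,-8) → π∥ = -3-8·β ≈ -22.31371, π⊥ = -3-8·β' ≈ 0.31371 ∈ [-0.5, 0.5) ⇒ IN Λ
candidate 2: (m,n)=(-2,-4) → π∥ = -2-4·β ≈ -11.65685, π⊥ = -2-4·β' ≈ -0.34315 ∈ [-0.5, 0.5) ⇒ IN Λ
candidate 3: (m,n)=(0,-2) → π∥ = 0-2·β ≈ -4.82843, π⊥ = 0-2·β' ≈ 0.82843 ∉ [-0.5, 0.5) ⇒ out
candidate 4: (m,n)=(4,-3) → π∥ = 4-3·β ≈ -3.24264, π⊥ = 4-3·β' ≈ 5.24264 ∉ [-0.5, 0.5) ⇒ out

1, 2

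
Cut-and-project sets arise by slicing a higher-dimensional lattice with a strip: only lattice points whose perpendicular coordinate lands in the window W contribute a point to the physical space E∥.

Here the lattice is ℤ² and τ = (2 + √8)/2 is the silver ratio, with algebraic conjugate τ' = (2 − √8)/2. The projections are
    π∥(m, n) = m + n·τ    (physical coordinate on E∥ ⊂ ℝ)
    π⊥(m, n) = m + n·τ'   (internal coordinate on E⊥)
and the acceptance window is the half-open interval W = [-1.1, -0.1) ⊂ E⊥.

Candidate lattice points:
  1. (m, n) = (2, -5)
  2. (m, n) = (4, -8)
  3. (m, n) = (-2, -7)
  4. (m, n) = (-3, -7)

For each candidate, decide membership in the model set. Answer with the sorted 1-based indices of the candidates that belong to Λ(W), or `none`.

4

Compute τ' = (2−√8)/2 = -0.414214, so π⊥(m,n) = m -0.414214·n.
candidate 1: (m,n)=(2,-5) → π∥ = 2-5·τ ≈ -10.071068, π⊥ = 2-5·τ' ≈ 4.071068 ∉ [-1.1, -0.1) ⇒ out
candidate 2: (m,n)=(4,-8) → π∥ = 4-8·τ ≈ -15.313708, π⊥ = 4-8·τ' ≈ 7.313708 ∉ [-1.1, -0.1) ⇒ out
candidate 3: (m,n)=(-2,-7) → π∥ = -2-7·τ ≈ -18.899495, π⊥ = -2-7·τ' ≈ 0.899495 ∉ [-1.1, -0.1) ⇒ out
candidate 4: (m,n)=(-3,-7) → π∥ = -3-7·τ ≈ -19.899495, π⊥ = -3-7·τ' ≈ -0.100505 ∈ [-1.1, -0.1) ⇒ IN Λ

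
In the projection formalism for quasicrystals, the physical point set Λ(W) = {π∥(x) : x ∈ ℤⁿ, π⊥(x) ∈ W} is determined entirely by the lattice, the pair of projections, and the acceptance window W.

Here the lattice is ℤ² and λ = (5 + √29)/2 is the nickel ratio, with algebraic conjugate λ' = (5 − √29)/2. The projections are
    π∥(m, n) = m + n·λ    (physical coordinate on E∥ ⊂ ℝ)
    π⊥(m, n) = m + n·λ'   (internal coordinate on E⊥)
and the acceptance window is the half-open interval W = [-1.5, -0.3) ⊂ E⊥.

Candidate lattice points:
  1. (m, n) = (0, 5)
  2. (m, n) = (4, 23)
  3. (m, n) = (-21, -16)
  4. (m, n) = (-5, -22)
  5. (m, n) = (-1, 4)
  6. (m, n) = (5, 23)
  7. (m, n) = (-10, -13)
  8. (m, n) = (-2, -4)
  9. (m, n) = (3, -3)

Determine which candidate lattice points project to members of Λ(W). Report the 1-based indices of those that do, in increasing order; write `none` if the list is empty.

Numerically λ ≈ 5.1926 and λ' = −1/λ ≈ -0.1926.
#1 (0,5): internal coord 0 + (5)·λ' = -0.9629; -0.9629 ∈ [-1.5, -0.3) → IN Λ
#2 (4,23): internal coord 4 + (23)·λ' = -0.4294; -0.4294 ∈ [-1.5, -0.3) → IN Λ
#3 (-21,-16): internal coord -21 + (-16)·λ' = -17.9187; -17.9187 ∉ [-1.5, -0.3) → out
#4 (-5,-22): internal coord -5 + (-22)·λ' = -0.7632; -0.7632 ∈ [-1.5, -0.3) → IN Λ
#5 (-1,4): internal coord -1 + (4)·λ' = -1.7703; -1.7703 ∉ [-1.5, -0.3) → out
#6 (5,23): internal coord 5 + (23)·λ' = +0.5706; +0.5706 ∉ [-1.5, -0.3) → out
#7 (-10,-13): internal coord -10 + (-13)·λ' = -7.4964; -7.4964 ∉ [-1.5, -0.3) → out
#8 (-2,-4): internal coord -2 + (-4)·λ' = -1.2297; -1.2297 ∈ [-1.5, -0.3) → IN Λ
#9 (3,-3): internal coord 3 + (-3)·λ' = +3.5777; +3.5777 ∉ [-1.5, -0.3) → out

1, 2, 4, 8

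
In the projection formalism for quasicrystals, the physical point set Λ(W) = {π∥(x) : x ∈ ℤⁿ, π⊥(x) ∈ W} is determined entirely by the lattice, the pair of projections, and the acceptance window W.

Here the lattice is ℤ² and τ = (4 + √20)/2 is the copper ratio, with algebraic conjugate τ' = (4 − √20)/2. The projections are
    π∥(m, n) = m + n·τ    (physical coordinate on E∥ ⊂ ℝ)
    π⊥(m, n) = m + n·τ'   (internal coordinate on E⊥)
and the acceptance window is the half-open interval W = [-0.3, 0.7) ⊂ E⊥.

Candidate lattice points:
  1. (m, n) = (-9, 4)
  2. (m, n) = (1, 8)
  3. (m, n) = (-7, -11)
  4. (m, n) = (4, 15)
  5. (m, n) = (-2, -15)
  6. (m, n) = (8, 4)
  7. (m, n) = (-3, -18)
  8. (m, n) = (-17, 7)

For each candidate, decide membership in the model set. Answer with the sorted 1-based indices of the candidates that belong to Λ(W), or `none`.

4

Compute τ' = (4−√20)/2 = -0.236068, so π⊥(m,n) = m -0.236068·n.
[1] lift (-9,4): star map gives -9.944272; window check -0.3 ≤ -9.944272 < 0.7 is false → out
[2] lift (1,8): star map gives -0.888544; window check -0.3 ≤ -0.888544 < 0.7 is false → out
[3] lift (-7,-11): star map gives -4.403252; window check -0.3 ≤ -4.403252 < 0.7 is false → out
[4] lift (4,15): star map gives 0.458980; window check -0.3 ≤ 0.458980 < 0.7 is true → IN Λ
[5] lift (-2,-15): star map gives 1.541020; window check -0.3 ≤ 1.541020 < 0.7 is false → out
[6] lift (8,4): star map gives 7.055728; window check -0.3 ≤ 7.055728 < 0.7 is false → out
[7] lift (-3,-18): star map gives 1.249224; window check -0.3 ≤ 1.249224 < 0.7 is false → out
[8] lift (-17,7): star map gives -18.652476; window check -0.3 ≤ -18.652476 < 0.7 is false → out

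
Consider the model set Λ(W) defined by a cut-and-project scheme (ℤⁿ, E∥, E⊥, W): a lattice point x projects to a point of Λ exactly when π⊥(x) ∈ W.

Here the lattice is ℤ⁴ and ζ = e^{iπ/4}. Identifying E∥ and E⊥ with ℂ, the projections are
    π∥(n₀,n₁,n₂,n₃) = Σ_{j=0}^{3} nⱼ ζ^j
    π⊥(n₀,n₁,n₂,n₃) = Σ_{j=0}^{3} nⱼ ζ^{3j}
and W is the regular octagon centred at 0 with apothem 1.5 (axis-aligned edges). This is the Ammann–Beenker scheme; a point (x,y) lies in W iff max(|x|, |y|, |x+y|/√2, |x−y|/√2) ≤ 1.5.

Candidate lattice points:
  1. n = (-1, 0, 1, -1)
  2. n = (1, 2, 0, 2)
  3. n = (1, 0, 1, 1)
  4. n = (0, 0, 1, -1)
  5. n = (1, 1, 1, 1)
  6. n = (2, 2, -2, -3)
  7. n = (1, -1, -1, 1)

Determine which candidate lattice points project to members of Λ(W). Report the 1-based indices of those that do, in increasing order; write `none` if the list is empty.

π⊥(n) = n₀ + n₁ζ³ + n₂ζ⁶ + n₃ζ⁹ where ζ = e^{iπ/4}.
candidate 1: n = (-1, 0, 1, -1) → π⊥ ≈ (-1.7071, -1.7071); max(|x|,|y|,|x±y|/√2) = 2.4142 > 1.5 ⇒ ∉ W
candidate 2: n = (1, 2, 0, 2) → π⊥ ≈ (+1.0000, +2.8284); max(|x|,|y|,|x±y|/√2) = 2.8284 > 1.5 ⇒ ∉ W
candidate 3: n = (1, 0, 1, 1) → π⊥ ≈ (+1.7071, -0.2929); max(|x|,|y|,|x±y|/√2) = 1.7071 > 1.5 ⇒ ∉ W
candidate 4: n = (0, 0, 1, -1) → π⊥ ≈ (-0.7071, -1.7071); max(|x|,|y|,|x±y|/√2) = 1.7071 > 1.5 ⇒ ∉ W
candidate 5: n = (1, 1, 1, 1) → π⊥ ≈ (+1.0000, +0.4142); max(|x|,|y|,|x±y|/√2) = 1.0000 ≤ 1.5 ⇒ ∈ W
candidate 6: n = (2, 2, -2, -3) → π⊥ ≈ (-1.5355, +1.2929); max(|x|,|y|,|x±y|/√2) = 2.0000 > 1.5 ⇒ ∉ W
candidate 7: n = (1, -1, -1, 1) → π⊥ ≈ (+2.4142, +1.0000); max(|x|,|y|,|x±y|/√2) = 2.4142 > 1.5 ⇒ ∉ W

5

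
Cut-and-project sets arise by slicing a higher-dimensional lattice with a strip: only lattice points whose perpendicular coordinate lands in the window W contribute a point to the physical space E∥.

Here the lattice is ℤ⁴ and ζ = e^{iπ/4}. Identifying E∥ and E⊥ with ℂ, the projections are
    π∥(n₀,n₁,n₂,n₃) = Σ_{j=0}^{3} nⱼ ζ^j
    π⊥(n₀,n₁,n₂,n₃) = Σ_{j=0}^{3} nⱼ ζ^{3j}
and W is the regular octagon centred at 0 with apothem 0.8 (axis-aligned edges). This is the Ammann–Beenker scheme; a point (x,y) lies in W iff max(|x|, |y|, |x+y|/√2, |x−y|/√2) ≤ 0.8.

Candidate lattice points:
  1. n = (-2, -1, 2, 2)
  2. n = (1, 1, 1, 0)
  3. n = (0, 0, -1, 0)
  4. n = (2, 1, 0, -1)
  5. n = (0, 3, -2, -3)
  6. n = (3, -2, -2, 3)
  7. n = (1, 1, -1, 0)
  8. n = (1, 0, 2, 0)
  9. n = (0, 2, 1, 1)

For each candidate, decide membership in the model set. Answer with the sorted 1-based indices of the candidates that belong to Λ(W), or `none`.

π⊥(n) = n₀ + n₁ζ³ + n₂ζ⁶ + n₃ζ⁹ where ζ = e^{iπ/4}.
candidate 1: n = (-2, -1, 2, 2) → π⊥ ≈ (+0.12132, -1.29289); max(|x|,|y|,|x±y|/√2) = 1.29289 > 0.8 ⇒ ∉ W
candidate 2: n = (1, 1, 1, 0) → π⊥ ≈ (+0.29289, -0.29289); max(|x|,|y|,|x±y|/√2) = 0.41421 ≤ 0.8 ⇒ ∈ W
candidate 3: n = (0, 0, -1, 0) → π⊥ ≈ (+0.00000, +1.00000); max(|x|,|y|,|x±y|/√2) = 1.00000 > 0.8 ⇒ ∉ W
candidate 4: n = (2, 1, 0, -1) → π⊥ ≈ (+0.58579, +0.00000); max(|x|,|y|,|x±y|/√2) = 0.58579 ≤ 0.8 ⇒ ∈ W
candidate 5: n = (0, 3, -2, -3) → π⊥ ≈ (-4.24264, +2.00000); max(|x|,|y|,|x±y|/√2) = 4.41421 > 0.8 ⇒ ∉ W
candidate 6: n = (3, -2, -2, 3) → π⊥ ≈ (+6.53553, +2.70711); max(|x|,|y|,|x±y|/√2) = 6.53553 > 0.8 ⇒ ∉ W
candidate 7: n = (1, 1, -1, 0) → π⊥ ≈ (+0.29289, +1.70711); max(|x|,|y|,|x±y|/√2) = 1.70711 > 0.8 ⇒ ∉ W
candidate 8: n = (1, 0, 2, 0) → π⊥ ≈ (+1.00000, -2.00000); max(|x|,|y|,|x±y|/√2) = 2.12132 > 0.8 ⇒ ∉ W
candidate 9: n = (0, 2, 1, 1) → π⊥ ≈ (-0.70711, +1.12132); max(|x|,|y|,|x±y|/√2) = 1.29289 > 0.8 ⇒ ∉ W

2, 4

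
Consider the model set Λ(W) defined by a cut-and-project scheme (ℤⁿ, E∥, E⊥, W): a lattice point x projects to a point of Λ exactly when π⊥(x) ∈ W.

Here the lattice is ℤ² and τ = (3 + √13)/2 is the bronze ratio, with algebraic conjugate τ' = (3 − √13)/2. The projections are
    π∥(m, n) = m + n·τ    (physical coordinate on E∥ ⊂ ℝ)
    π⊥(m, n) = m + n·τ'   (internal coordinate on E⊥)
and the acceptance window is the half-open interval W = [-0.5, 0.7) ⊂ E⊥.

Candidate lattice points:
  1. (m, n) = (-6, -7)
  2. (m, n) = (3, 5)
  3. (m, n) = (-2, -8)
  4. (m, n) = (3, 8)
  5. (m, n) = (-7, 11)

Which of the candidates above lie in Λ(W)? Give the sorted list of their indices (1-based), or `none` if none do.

3, 4

τ' = (3−√13)/2 ≈ -0.3028.
#1 (-6,-7): internal coord -6 + (-7)·τ' = -3.8806; -3.8806 ∉ [-0.5, 0.7) → out
#2 (3,5): internal coord 3 + (5)·τ' = +1.4861; +1.4861 ∉ [-0.5, 0.7) → out
#3 (-2,-8): internal coord -2 + (-8)·τ' = +0.4222; +0.4222 ∈ [-0.5, 0.7) → IN Λ
#4 (3,8): internal coord 3 + (8)·τ' = +0.5778; +0.5778 ∈ [-0.5, 0.7) → IN Λ
#5 (-7,11): internal coord -7 + (11)·τ' = -10.3305; -10.3305 ∉ [-0.5, 0.7) → out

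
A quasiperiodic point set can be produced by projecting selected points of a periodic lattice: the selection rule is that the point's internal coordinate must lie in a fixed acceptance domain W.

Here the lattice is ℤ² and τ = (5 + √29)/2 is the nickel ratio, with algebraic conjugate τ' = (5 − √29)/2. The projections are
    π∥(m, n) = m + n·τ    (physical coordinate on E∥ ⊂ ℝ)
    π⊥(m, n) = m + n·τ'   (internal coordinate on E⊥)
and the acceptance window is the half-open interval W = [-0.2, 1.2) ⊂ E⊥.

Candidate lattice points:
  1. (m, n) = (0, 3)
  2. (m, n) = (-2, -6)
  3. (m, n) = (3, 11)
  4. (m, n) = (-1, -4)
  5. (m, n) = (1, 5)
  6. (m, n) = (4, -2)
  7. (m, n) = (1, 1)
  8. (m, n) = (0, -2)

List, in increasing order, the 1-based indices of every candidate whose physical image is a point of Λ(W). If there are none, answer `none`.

τ' = (5−√29)/2 ≈ -0.19258.
#1 (0,3): internal coord 0 + (3)·τ' = -0.57775; -0.57775 ∉ [-0.2, 1.2) → out
#2 (-2,-6): internal coord -2 + (-6)·τ' = -0.84451; -0.84451 ∉ [-0.2, 1.2) → out
#3 (3,11): internal coord 3 + (11)·τ' = +0.88159; +0.88159 ∈ [-0.2, 1.2) → IN Λ
#4 (-1,-4): internal coord -1 + (-4)·τ' = -0.22967; -0.22967 ∉ [-0.2, 1.2) → out
#5 (1,5): internal coord 1 + (5)·τ' = +0.03709; +0.03709 ∈ [-0.2, 1.2) → IN Λ
#6 (4,-2): internal coord 4 + (-2)·τ' = +4.38516; +4.38516 ∉ [-0.2, 1.2) → out
#7 (1,1): internal coord 1 + (1)·τ' = +0.80742; +0.80742 ∈ [-0.2, 1.2) → IN Λ
#8 (0,-2): internal coord 0 + (-2)·τ' = +0.38516; +0.38516 ∈ [-0.2, 1.2) → IN Λ

3, 5, 7, 8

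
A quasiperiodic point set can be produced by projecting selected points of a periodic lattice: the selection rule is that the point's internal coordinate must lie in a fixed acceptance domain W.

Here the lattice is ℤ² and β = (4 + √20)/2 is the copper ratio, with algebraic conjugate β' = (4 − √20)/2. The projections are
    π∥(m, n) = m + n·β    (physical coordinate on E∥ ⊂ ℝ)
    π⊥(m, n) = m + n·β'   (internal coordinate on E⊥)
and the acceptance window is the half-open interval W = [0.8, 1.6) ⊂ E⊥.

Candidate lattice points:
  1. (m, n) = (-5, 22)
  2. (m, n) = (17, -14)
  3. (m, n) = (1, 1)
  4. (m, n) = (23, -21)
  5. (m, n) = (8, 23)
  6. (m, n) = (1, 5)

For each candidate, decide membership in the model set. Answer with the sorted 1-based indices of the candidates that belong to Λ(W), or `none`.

none

Compute β' = (4−√20)/2 = -0.23607, so π⊥(m,n) = m -0.23607·n.
candidate 1: (m,n)=(-5,22) → π∥ = -5+22·β ≈ 88.19350, π⊥ = -5+22·β' ≈ -10.19350 ∉ [0.8, 1.6) ⇒ out
candidate 2: (m,n)=(17,-14) → π∥ = 17-14·β ≈ -42.30495, π⊥ = 17-14·β' ≈ 20.30495 ∉ [0.8, 1.6) ⇒ out
candidate 3: (m,n)=(1,1) → π∥ = 1+1·β ≈ 5.23607, π⊥ = 1+1·β' ≈ 0.76393 ∉ [0.8, 1.6) ⇒ out
candidate 4: (m,n)=(23,-21) → π∥ = 23-21·β ≈ -65.95743, π⊥ = 23-21·β' ≈ 27.95743 ∉ [0.8, 1.6) ⇒ out
candidate 5: (m,n)=(8,23) → π∥ = 8+23·β ≈ 105.42956, π⊥ = 8+23·β' ≈ 2.57044 ∉ [0.8, 1.6) ⇒ out
candidate 6: (m,n)=(1,5) → π∥ = 1+5·β ≈ 22.18034, π⊥ = 1+5·β' ≈ -0.18034 ∉ [0.8, 1.6) ⇒ out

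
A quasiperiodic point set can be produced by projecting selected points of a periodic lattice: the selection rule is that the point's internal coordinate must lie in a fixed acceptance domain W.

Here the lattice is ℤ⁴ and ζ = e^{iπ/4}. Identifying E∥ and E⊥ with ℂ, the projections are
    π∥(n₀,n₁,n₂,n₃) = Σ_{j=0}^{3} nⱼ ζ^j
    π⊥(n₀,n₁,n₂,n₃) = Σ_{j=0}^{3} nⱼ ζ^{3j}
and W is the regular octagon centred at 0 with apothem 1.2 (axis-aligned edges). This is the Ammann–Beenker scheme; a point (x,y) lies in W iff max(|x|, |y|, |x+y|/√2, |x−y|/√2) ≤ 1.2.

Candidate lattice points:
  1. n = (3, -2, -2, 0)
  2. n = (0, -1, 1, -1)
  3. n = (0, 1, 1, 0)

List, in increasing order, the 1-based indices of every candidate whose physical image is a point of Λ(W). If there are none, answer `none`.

3

With ζ = e^{iπ/4} the internal vectors are ζ^0,ζ^3,ζ^6,ζ^9.
candidate 1: n = (3, -2, -2, 0) → π⊥ ≈ (+4.4142, +0.5858); max(|x|,|y|,|x±y|/√2) = 4.4142 > 1.2 ⇒ ∉ W
candidate 2: n = (0, -1, 1, -1) → π⊥ ≈ (+0.0000, -2.4142); max(|x|,|y|,|x±y|/√2) = 2.4142 > 1.2 ⇒ ∉ W
candidate 3: n = (0, 1, 1, 0) → π⊥ ≈ (-0.7071, -0.2929); max(|x|,|y|,|x±y|/√2) = 0.7071 ≤ 1.2 ⇒ ∈ W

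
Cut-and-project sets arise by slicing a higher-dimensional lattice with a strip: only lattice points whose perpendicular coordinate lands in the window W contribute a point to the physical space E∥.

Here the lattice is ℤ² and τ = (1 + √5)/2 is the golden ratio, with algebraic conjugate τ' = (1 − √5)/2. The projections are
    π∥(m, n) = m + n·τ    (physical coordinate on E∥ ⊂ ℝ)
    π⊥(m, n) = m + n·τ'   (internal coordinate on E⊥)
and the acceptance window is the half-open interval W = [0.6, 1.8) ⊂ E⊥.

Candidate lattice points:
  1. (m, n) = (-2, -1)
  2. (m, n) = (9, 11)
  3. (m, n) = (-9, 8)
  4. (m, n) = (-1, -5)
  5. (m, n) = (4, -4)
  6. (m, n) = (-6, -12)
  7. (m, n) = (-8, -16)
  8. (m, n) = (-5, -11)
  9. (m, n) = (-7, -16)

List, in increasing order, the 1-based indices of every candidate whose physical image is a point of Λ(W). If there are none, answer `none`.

Numerically τ ≈ 1.6180 and τ' = −1/τ ≈ -0.6180.
[1] lift (-2,-1): star map gives -1.3820; window check 0.6 ≤ -1.3820 < 1.8 is false → out
[2] lift (9,11): star map gives 2.2016; window check 0.6 ≤ 2.2016 < 1.8 is false → out
[3] lift (-9,8): star map gives -13.9443; window check 0.6 ≤ -13.9443 < 1.8 is false → out
[4] lift (-1,-5): star map gives 2.0902; window check 0.6 ≤ 2.0902 < 1.8 is false → out
[5] lift (4,-4): star map gives 6.4721; window check 0.6 ≤ 6.4721 < 1.8 is false → out
[6] lift (-6,-12): star map gives 1.4164; window check 0.6 ≤ 1.4164 < 1.8 is true → IN Λ
[7] lift (-8,-16): star map gives 1.8885; window check 0.6 ≤ 1.8885 < 1.8 is false → out
[8] lift (-5,-11): star map gives 1.7984; window check 0.6 ≤ 1.7984 < 1.8 is true → IN Λ
[9] lift (-7,-16): star map gives 2.8885; window check 0.6 ≤ 2.8885 < 1.8 is false → out

6, 8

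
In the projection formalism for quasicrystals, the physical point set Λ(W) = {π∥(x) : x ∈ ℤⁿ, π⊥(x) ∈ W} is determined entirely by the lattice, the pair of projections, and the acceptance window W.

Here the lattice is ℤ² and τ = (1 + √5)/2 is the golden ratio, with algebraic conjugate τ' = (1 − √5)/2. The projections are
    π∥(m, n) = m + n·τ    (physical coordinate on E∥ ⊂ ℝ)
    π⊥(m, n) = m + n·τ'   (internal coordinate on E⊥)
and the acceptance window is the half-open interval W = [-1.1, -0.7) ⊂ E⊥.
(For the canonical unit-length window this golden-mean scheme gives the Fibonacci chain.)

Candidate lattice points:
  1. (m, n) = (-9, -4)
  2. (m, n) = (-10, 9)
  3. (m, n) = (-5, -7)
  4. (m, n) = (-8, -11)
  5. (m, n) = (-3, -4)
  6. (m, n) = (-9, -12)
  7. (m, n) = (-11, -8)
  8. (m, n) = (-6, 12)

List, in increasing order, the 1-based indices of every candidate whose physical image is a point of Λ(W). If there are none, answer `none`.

none

Numerically τ ≈ 1.61803 and τ' = −1/τ ≈ -0.61803.
#1 (-9,-4): internal coord -9 + (-4)·τ' = -6.52786; -6.52786 ∉ [-1.1, -0.7) → out
#2 (-10,9): internal coord -10 + (9)·τ' = -15.56231; -15.56231 ∉ [-1.1, -0.7) → out
#3 (-5,-7): internal coord -5 + (-7)·τ' = -0.67376; -0.67376 ∉ [-1.1, -0.7) → out
#4 (-8,-11): internal coord -8 + (-11)·τ' = -1.20163; -1.20163 ∉ [-1.1, -0.7) → out
#5 (-3,-4): internal coord -3 + (-4)·τ' = -0.52786; -0.52786 ∉ [-1.1, -0.7) → out
#6 (-9,-12): internal coord -9 + (-12)·τ' = -1.58359; -1.58359 ∉ [-1.1, -0.7) → out
#7 (-11,-8): internal coord -11 + (-8)·τ' = -6.05573; -6.05573 ∉ [-1.1, -0.7) → out
#8 (-6,12): internal coord -6 + (12)·τ' = -13.41641; -13.41641 ∉ [-1.1, -0.7) → out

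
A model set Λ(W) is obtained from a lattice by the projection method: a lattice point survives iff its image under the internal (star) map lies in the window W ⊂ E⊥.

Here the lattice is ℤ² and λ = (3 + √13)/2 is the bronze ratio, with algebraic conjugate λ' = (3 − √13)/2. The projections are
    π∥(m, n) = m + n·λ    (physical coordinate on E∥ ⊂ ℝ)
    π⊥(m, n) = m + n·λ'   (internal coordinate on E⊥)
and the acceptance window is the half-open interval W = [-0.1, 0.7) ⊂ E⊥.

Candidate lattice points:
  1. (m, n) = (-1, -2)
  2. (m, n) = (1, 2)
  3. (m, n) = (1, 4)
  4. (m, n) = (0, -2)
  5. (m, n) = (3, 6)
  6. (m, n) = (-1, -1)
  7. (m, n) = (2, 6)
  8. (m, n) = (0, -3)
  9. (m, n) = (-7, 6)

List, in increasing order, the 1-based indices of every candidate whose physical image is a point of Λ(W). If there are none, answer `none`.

2, 4, 7

λ' = (3−√13)/2 ≈ -0.302776.
[1] lift (-1,-2): star map gives -0.394449; window check -0.1 ≤ -0.394449 < 0.7 is false → out
[2] lift (1,2): star map gives 0.394449; window check -0.1 ≤ 0.394449 < 0.7 is true → IN Λ
[3] lift (1,4): star map gives -0.211103; window check -0.1 ≤ -0.211103 < 0.7 is false → out
[4] lift (0,-2): star map gives 0.605551; window check -0.1 ≤ 0.605551 < 0.7 is true → IN Λ
[5] lift (3,6): star map gives 1.183346; window check -0.1 ≤ 1.183346 < 0.7 is false → out
[6] lift (-1,-1): star map gives -0.697224; window check -0.1 ≤ -0.697224 < 0.7 is false → out
[7] lift (2,6): star map gives 0.183346; window check -0.1 ≤ 0.183346 < 0.7 is true → IN Λ
[8] lift (0,-3): star map gives 0.908327; window check -0.1 ≤ 0.908327 < 0.7 is false → out
[9] lift (-7,6): star map gives -8.816654; window check -0.1 ≤ -8.816654 < 0.7 is false → out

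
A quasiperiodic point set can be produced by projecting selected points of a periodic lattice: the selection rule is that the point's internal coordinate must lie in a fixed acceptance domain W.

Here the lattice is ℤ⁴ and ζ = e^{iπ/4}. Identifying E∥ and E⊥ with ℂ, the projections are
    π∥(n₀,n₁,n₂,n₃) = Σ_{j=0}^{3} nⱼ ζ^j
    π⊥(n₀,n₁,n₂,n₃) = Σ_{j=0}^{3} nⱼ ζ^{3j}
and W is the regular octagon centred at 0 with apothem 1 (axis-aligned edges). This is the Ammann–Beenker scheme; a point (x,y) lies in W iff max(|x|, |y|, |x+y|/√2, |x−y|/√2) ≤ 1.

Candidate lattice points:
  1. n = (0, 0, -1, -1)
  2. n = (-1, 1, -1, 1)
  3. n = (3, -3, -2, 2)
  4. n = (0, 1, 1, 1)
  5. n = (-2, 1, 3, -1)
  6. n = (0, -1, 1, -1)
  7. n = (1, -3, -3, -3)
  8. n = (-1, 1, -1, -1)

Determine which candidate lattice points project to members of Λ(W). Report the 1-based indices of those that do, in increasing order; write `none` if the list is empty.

1, 4

π⊥(n) = n₀ + n₁ζ³ + n₂ζ⁶ + n₃ζ⁹ where ζ = e^{iπ/4}.
candidate 1: n = (0, 0, -1, -1) → π⊥ ≈ (-0.70711, +0.29289); max(|x|,|y|,|x±y|/√2) = 0.70711 ≤ 1 ⇒ ∈ W
candidate 2: n = (-1, 1, -1, 1) → π⊥ ≈ (-1.00000, +2.41421); max(|x|,|y|,|x±y|/√2) = 2.41421 > 1 ⇒ ∉ W
candidate 3: n = (3, -3, -2, 2) → π⊥ ≈ (+6.53553, +1.29289); max(|x|,|y|,|x±y|/√2) = 6.53553 > 1 ⇒ ∉ W
candidate 4: n = (0, 1, 1, 1) → π⊥ ≈ (+0.00000, +0.41421); max(|x|,|y|,|x±y|/√2) = 0.41421 ≤ 1 ⇒ ∈ W
candidate 5: n = (-2, 1, 3, -1) → π⊥ ≈ (-3.41421, -3.00000); max(|x|,|y|,|x±y|/√2) = 4.53553 > 1 ⇒ ∉ W
candidate 6: n = (0, -1, 1, -1) → π⊥ ≈ (+0.00000, -2.41421); max(|x|,|y|,|x±y|/√2) = 2.41421 > 1 ⇒ ∉ W
candidate 7: n = (1, -3, -3, -3) → π⊥ ≈ (+1.00000, -1.24264); max(|x|,|y|,|x±y|/√2) = 1.58579 > 1 ⇒ ∉ W
candidate 8: n = (-1, 1, -1, -1) → π⊥ ≈ (-2.41421, +1.00000); max(|x|,|y|,|x±y|/√2) = 2.41421 > 1 ⇒ ∉ W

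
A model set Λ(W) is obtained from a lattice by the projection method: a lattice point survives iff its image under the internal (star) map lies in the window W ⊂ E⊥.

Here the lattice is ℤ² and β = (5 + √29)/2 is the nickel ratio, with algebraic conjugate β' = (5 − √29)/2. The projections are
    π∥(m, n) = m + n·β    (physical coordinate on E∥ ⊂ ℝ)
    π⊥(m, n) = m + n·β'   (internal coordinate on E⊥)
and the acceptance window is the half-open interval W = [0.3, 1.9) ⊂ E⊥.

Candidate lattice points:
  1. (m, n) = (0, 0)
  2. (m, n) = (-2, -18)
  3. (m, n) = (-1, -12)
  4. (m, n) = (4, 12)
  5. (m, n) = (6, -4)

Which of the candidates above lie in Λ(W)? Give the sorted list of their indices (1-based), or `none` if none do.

2, 3, 4

β' = (5−√29)/2 ≈ -0.1926.
#1 (0,0): internal coord 0 + (0)·β' = +0.0000; +0.0000 ∉ [0.3, 1.9) → out
#2 (-2,-18): internal coord -2 + (-18)·β' = +1.4665; +1.4665 ∈ [0.3, 1.9) → IN Λ
#3 (-1,-12): internal coord -1 + (-12)·β' = +1.3110; +1.3110 ∈ [0.3, 1.9) → IN Λ
#4 (4,12): internal coord 4 + (12)·β' = +1.6890; +1.6890 ∈ [0.3, 1.9) → IN Λ
#5 (6,-4): internal coord 6 + (-4)·β' = +6.7703; +6.7703 ∉ [0.3, 1.9) → out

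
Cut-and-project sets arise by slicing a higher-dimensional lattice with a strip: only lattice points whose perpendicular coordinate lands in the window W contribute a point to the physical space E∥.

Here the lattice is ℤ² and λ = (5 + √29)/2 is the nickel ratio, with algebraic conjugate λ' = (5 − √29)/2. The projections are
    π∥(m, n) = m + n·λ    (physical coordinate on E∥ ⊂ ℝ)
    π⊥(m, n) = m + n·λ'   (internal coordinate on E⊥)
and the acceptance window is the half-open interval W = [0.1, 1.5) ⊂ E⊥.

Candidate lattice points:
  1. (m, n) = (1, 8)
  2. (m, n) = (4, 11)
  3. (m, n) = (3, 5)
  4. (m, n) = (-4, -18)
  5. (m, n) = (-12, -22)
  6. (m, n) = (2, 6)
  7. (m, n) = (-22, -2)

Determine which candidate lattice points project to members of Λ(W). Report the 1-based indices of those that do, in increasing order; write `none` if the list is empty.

Numerically λ ≈ 5.192582 and λ' = −1/λ ≈ -0.192582.
#1 (1,8): internal coord 1 + (8)·λ' = -0.540659; -0.540659 ∉ [0.1, 1.5) → out
#2 (4,11): internal coord 4 + (11)·λ' = +1.881594; +1.881594 ∉ [0.1, 1.5) → out
#3 (3,5): internal coord 3 + (5)·λ' = +2.037088; +2.037088 ∉ [0.1, 1.5) → out
#4 (-4,-18): internal coord -4 + (-18)·λ' = -0.533517; -0.533517 ∉ [0.1, 1.5) → out
#5 (-12,-22): internal coord -12 + (-22)·λ' = -7.763187; -7.763187 ∉ [0.1, 1.5) → out
#6 (2,6): internal coord 2 + (6)·λ' = +0.844506; +0.844506 ∈ [0.1, 1.5) → IN Λ
#7 (-22,-2): internal coord -22 + (-2)·λ' = -21.614835; -21.614835 ∉ [0.1, 1.5) → out

6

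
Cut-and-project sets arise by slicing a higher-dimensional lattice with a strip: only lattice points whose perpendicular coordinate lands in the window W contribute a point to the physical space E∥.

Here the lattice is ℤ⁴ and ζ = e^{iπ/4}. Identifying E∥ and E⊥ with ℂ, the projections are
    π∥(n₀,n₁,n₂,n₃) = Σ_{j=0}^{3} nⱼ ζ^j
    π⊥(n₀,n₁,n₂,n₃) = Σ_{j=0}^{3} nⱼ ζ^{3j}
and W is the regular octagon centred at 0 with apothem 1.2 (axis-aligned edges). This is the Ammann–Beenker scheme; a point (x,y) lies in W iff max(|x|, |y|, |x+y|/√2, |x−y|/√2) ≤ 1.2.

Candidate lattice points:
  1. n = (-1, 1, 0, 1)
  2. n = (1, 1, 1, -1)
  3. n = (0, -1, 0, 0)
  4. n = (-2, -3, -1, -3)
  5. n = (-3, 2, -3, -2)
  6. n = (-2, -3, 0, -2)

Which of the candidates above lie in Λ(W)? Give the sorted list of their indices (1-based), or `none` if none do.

2, 3

With ζ = e^{iπ/4} the internal vectors are ζ^0,ζ^3,ζ^6,ζ^9.
candidate 1: n = (-1, 1, 0, 1) → π⊥ ≈ (-1.0000, +1.4142); max(|x|,|y|,|x±y|/√2) = 1.7071 > 1.2 ⇒ ∉ W
candidate 2: n = (1, 1, 1, -1) → π⊥ ≈ (-0.4142, -1.0000); max(|x|,|y|,|x±y|/√2) = 1.0000 ≤ 1.2 ⇒ ∈ W
candidate 3: n = (0, -1, 0, 0) → π⊥ ≈ (+0.7071, -0.7071); max(|x|,|y|,|x±y|/√2) = 1.0000 ≤ 1.2 ⇒ ∈ W
candidate 4: n = (-2, -3, -1, -3) → π⊥ ≈ (-2.0000, -3.2426); max(|x|,|y|,|x±y|/√2) = 3.7071 > 1.2 ⇒ ∉ W
candidate 5: n = (-3, 2, -3, -2) → π⊥ ≈ (-5.8284, +3.0000); max(|x|,|y|,|x±y|/√2) = 6.2426 > 1.2 ⇒ ∉ W
candidate 6: n = (-2, -3, 0, -2) → π⊥ ≈ (-1.2929, -3.5355); max(|x|,|y|,|x±y|/√2) = 3.5355 > 1.2 ⇒ ∉ W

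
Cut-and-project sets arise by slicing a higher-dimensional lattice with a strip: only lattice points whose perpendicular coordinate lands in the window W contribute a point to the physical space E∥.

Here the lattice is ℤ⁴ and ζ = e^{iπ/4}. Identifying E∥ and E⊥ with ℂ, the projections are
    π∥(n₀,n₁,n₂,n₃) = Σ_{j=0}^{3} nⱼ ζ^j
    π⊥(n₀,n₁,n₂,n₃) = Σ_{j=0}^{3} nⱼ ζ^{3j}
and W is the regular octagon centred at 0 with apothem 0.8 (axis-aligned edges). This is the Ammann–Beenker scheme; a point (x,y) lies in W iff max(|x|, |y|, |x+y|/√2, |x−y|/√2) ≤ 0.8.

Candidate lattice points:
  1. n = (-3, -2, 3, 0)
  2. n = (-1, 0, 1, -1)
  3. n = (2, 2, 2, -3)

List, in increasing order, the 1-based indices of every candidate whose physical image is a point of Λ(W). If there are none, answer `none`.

Internal map: ζ^{3j} for j=0..3 gives (1,0), (−√2/2,√2/2), (0,−1), (√2/2,√2/2).
#1 (-3, -2, 3, 0): internal (-1.5858, -4.4142); octagon support 4.4142 vs apothem 0.8 → ∉ W
#2 (-1, 0, 1, -1): internal (-1.7071, -1.7071); octagon support 2.4142 vs apothem 0.8 → ∉ W
#3 (2, 2, 2, -3): internal (-1.5355, -2.7071); octagon support 3.0000 vs apothem 0.8 → ∉ W

none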